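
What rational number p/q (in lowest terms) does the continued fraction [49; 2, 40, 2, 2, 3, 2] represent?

Use the convergent recurrence hₖ = aₖ·hₖ₋₁ + hₖ₋₂ (and likewise for the denominators kₖ):
a_0 = 49: 49/1
a_1 = 2: 99/2
a_2 = 40: 4009/81
a_3 = 2: 8117/164
a_4 = 2: 20243/409
a_5 = 3: 68846/1391
a_6 = 2: 157935/3191

157935/3191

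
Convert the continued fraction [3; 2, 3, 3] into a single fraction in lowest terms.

79/23

a_0 = 3: 3/1
a_1 = 2: 7/2
a_2 = 3: 24/7
a_3 = 3: 79/23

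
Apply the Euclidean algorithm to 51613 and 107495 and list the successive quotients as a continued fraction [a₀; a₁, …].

[0; 2, 12, 11, 11, 3, 11]

Apply division with remainder until the remainder is 0:
⌊51613/107495⌋ = 0, remainder 51613
⌊107495/51613⌋ = 2, remainder 4269
⌊51613/4269⌋ = 12, remainder 385
⌊4269/385⌋ = 11, remainder 34
⌊385/34⌋ = 11, remainder 11
⌊34/11⌋ = 3, remainder 1
⌊11/1⌋ = 11, remainder 0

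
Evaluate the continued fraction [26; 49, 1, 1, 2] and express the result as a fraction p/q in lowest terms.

6453/248

Start with 2.
1 + 1/(2/1) = 1 + 1/2 = 3/2
1 + 1/(3/2) = 1 + 2/3 = 5/3
49 + 1/(5/3) = 49 + 3/5 = 248/5
26 + 1/(248/5) = 26 + 5/248 = 6453/248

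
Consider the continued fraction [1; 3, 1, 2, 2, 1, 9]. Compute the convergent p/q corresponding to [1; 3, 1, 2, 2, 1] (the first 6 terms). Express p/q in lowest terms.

Use the convergent recurrence hₖ = aₖ·hₖ₋₁ + hₖ₋₂ (and likewise for the denominators kₖ):
a_0 = 1: 1/1
a_1 = 3: 4/3
a_2 = 1: 5/4
a_3 = 2: 14/11
a_4 = 2: 33/26
a_5 = 1: 47/37

47/37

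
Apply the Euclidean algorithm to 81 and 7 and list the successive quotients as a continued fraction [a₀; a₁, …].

81 = 11·7 + 4, so a_0 = 11
7 = 1·4 + 3, so a_1 = 1
4 = 1·3 + 1, so a_2 = 1
3 = 3·1 + 0, so a_3 = 3

[11; 1, 1, 3]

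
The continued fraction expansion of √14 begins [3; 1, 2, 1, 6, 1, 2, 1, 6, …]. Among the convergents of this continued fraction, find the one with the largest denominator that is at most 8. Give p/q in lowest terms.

15/4

List convergents until the denominator exceeds the bound:
a_0 = 3: 3/1  (≤ bound)
a_1 = 1: 4/1  (≤ bound)
a_2 = 2: 11/3  (≤ bound)
a_3 = 1: 15/4  (≤ bound)
a_4 = 6: 101/27  (> 8, stop)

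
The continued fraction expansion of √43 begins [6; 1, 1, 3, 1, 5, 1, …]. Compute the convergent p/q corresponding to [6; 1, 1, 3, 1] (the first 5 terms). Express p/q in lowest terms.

a_0 = 6: 6/1
a_1 = 1: 7/1
a_2 = 1: 13/2
a_3 = 3: 46/7
a_4 = 1: 59/9

59/9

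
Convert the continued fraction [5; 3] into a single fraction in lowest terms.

Work from the innermost term outward:
Start with 3.
5 + 1/(3/1) = 5 + 1/3 = 16/3

16/3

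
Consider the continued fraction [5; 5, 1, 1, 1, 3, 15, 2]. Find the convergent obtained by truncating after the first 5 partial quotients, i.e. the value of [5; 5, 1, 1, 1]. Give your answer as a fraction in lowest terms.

Start with 1.
1 + 1/(1/1) = 1 + 1/1 = 2/1
1 + 1/(2/1) = 1 + 1/2 = 3/2
5 + 1/(3/2) = 5 + 2/3 = 17/3
5 + 1/(17/3) = 5 + 3/17 = 88/17

88/17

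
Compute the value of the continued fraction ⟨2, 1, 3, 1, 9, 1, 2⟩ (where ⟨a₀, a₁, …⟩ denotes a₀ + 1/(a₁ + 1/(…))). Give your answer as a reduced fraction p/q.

Work from the innermost term outward:
Start with 2.
1 + 1/(2/1) = 1 + 1/2 = 3/2
9 + 1/(3/2) = 9 + 2/3 = 29/3
1 + 1/(29/3) = 1 + 3/29 = 32/29
3 + 1/(32/29) = 3 + 29/32 = 125/32
1 + 1/(125/32) = 1 + 32/125 = 157/125
2 + 1/(157/125) = 2 + 125/157 = 439/157

439/157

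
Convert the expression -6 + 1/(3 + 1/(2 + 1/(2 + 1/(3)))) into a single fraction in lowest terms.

-331/58

a_0 = -6: -6/1
a_1 = 3: -17/3
a_2 = 2: -40/7
a_3 = 2: -97/17
a_4 = 3: -331/58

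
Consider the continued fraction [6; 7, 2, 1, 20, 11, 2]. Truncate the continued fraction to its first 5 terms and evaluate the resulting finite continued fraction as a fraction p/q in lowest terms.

a_0 = 6: 6/1
a_1 = 7: 43/7
a_2 = 2: 92/15
a_3 = 1: 135/22
a_4 = 20: 2792/455

2792/455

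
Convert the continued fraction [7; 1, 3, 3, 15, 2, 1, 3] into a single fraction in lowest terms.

17410/2241

a_0 = 7: 7/1
a_1 = 1: 8/1
a_2 = 3: 31/4
a_3 = 3: 101/13
a_4 = 15: 1546/199
a_5 = 2: 3193/411
a_6 = 1: 4739/610
a_7 = 3: 17410/2241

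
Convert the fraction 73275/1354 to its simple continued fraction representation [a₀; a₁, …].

Run the Euclidean algorithm, recording each quotient:
⌊73275/1354⌋ = 54, remainder 159
⌊1354/159⌋ = 8, remainder 82
⌊159/82⌋ = 1, remainder 77
⌊82/77⌋ = 1, remainder 5
⌊77/5⌋ = 15, remainder 2
⌊5/2⌋ = 2, remainder 1
⌊2/1⌋ = 2, remainder 0

[54; 8, 1, 1, 15, 2, 2]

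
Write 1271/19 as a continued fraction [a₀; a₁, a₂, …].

1271 ÷ 19 → quotient 66, remainder 17
19 ÷ 17 → quotient 1, remainder 2
17 ÷ 2 → quotient 8, remainder 1
2 ÷ 1 → quotient 2, remainder 0

[66; 1, 8, 2]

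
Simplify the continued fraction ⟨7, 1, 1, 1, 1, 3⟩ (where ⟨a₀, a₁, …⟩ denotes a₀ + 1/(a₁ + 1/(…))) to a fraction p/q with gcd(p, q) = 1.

Work from the innermost term outward:
Start with 3.
1 + 1/(3/1) = 1 + 1/3 = 4/3
1 + 1/(4/3) = 1 + 3/4 = 7/4
1 + 1/(7/4) = 1 + 4/7 = 11/7
1 + 1/(11/7) = 1 + 7/11 = 18/11
7 + 1/(18/11) = 7 + 11/18 = 137/18

137/18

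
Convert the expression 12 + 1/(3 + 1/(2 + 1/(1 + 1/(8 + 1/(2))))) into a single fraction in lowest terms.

Start with 2.
8 + 1/(2/1) = 8 + 1/2 = 17/2
1 + 1/(17/2) = 1 + 2/17 = 19/17
2 + 1/(19/17) = 2 + 17/19 = 55/19
3 + 1/(55/19) = 3 + 19/55 = 184/55
12 + 1/(184/55) = 12 + 55/184 = 2263/184

2263/184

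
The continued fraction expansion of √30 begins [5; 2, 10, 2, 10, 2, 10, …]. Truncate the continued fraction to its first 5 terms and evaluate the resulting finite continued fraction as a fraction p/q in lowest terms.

2525/461

Build up convergents one term at a time:
a_0 = 5: 5/1
a_1 = 2: 11/2
a_2 = 10: 115/21
a_3 = 2: 241/44
a_4 = 10: 2525/461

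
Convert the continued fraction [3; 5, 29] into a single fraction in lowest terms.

467/146

Start with 29.
5 + 1/(29/1) = 5 + 1/29 = 146/29
3 + 1/(146/29) = 3 + 29/146 = 467/146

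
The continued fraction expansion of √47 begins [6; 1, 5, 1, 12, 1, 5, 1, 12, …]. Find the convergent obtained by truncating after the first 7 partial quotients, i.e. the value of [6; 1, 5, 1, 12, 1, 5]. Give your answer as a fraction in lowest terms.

3942/575

Starting at the tail and folding back:
Start with 5.
1 + 1/(5/1) = 1 + 1/5 = 6/5
12 + 1/(6/5) = 12 + 5/6 = 77/6
1 + 1/(77/6) = 1 + 6/77 = 83/77
5 + 1/(83/77) = 5 + 77/83 = 492/83
1 + 1/(492/83) = 1 + 83/492 = 575/492
6 + 1/(575/492) = 6 + 492/575 = 3942/575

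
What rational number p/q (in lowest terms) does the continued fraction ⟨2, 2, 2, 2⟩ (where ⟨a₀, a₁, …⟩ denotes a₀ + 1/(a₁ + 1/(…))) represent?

a_0 = 2: 2/1
a_1 = 2: 5/2
a_2 = 2: 12/5
a_3 = 2: 29/12

29/12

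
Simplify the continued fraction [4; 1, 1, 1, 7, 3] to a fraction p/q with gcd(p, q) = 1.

335/72

Build up convergents one term at a time:
a_0 = 4: 4/1
a_1 = 1: 5/1
a_2 = 1: 9/2
a_3 = 1: 14/3
a_4 = 7: 107/23
a_5 = 3: 335/72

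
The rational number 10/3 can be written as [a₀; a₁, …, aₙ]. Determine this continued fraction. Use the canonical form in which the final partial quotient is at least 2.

[3; 3]

Apply division with remainder until the remainder is 0:
⌊10/3⌋ = 3, remainder 1
⌊3/1⌋ = 3, remainder 0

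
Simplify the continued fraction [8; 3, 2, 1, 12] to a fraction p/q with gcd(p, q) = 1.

a_0 = 8: 8/1
a_1 = 3: 25/3
a_2 = 2: 58/7
a_3 = 1: 83/10
a_4 = 12: 1054/127

1054/127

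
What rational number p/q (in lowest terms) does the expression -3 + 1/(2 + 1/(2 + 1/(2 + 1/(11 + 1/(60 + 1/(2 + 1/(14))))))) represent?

Start with 14.
2 + 1/(14/1) = 2 + 1/14 = 29/14
60 + 1/(29/14) = 60 + 14/29 = 1754/29
11 + 1/(1754/29) = 11 + 29/1754 = 19323/1754
2 + 1/(19323/1754) = 2 + 1754/19323 = 40400/19323
2 + 1/(40400/19323) = 2 + 19323/40400 = 100123/40400
2 + 1/(100123/40400) = 2 + 40400/100123 = 240646/100123
-3 + 1/(240646/100123) = -3 + 100123/240646 = -621815/240646

-621815/240646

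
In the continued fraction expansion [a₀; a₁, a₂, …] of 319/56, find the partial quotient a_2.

Apply division with remainder until the remainder is 0:
319 = 5·56 + 39, so a_0 = 5
56 = 1·39 + 17, so a_1 = 1
39 = 2·17 + 5, so a_2 = 2

2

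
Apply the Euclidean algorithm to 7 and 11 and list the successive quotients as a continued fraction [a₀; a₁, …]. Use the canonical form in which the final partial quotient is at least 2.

7 ÷ 11 → quotient 0, remainder 7
11 ÷ 7 → quotient 1, remainder 4
7 ÷ 4 → quotient 1, remainder 3
4 ÷ 3 → quotient 1, remainder 1
3 ÷ 1 → quotient 3, remainder 0

[0; 1, 1, 1, 3]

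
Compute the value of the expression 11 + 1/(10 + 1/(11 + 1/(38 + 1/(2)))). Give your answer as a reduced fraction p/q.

95086/8567

Collapse the nested fraction from the inside out:
Start with 2.
38 + 1/(2/1) = 38 + 1/2 = 77/2
11 + 1/(77/2) = 11 + 2/77 = 849/77
10 + 1/(849/77) = 10 + 77/849 = 8567/849
11 + 1/(8567/849) = 11 + 849/8567 = 95086/8567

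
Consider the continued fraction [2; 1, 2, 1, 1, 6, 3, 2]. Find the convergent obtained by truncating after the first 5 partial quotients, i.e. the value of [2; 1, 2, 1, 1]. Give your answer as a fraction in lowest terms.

19/7

Work from the innermost term outward:
Start with 1.
1 + 1/(1/1) = 1 + 1/1 = 2/1
2 + 1/(2/1) = 2 + 1/2 = 5/2
1 + 1/(5/2) = 1 + 2/5 = 7/5
2 + 1/(7/5) = 2 + 5/7 = 19/7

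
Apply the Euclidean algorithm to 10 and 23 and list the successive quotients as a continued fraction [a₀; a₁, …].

[0; 2, 3, 3]

10 ÷ 23 → quotient 0, remainder 10
23 ÷ 10 → quotient 2, remainder 3
10 ÷ 3 → quotient 3, remainder 1
3 ÷ 1 → quotient 3, remainder 0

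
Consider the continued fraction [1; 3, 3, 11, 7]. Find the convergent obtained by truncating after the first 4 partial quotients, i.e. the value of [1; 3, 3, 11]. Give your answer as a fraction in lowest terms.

147/113

a_0 = 1: 1/1
a_1 = 3: 4/3
a_2 = 3: 13/10
a_3 = 11: 147/113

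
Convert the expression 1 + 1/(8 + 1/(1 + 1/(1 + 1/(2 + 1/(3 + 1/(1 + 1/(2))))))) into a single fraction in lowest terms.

585/524

Use the convergent recurrence hₖ = aₖ·hₖ₋₁ + hₖ₋₂ (and likewise for the denominators kₖ):
a_0 = 1: 1/1
a_1 = 8: 9/8
a_2 = 1: 10/9
a_3 = 1: 19/17
a_4 = 2: 48/43
a_5 = 3: 163/146
a_6 = 1: 211/189
a_7 = 2: 585/524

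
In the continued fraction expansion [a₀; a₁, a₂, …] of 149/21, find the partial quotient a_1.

10

149 ÷ 21 → quotient 7, remainder 2
21 ÷ 2 → quotient 10, remainder 1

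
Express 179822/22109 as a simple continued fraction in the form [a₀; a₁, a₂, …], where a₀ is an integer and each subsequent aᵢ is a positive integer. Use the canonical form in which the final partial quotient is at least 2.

179822 ÷ 22109 → quotient 8, remainder 2950
22109 ÷ 2950 → quotient 7, remainder 1459
2950 ÷ 1459 → quotient 2, remainder 32
1459 ÷ 32 → quotient 45, remainder 19
32 ÷ 19 → quotient 1, remainder 13
19 ÷ 13 → quotient 1, remainder 6
13 ÷ 6 → quotient 2, remainder 1
6 ÷ 1 → quotient 6, remainder 0

[8; 7, 2, 45, 1, 1, 2, 6]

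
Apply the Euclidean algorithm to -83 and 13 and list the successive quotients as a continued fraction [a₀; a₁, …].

⌊-83/13⌋ = -7, remainder 8
⌊13/8⌋ = 1, remainder 5
⌊8/5⌋ = 1, remainder 3
⌊5/3⌋ = 1, remainder 2
⌊3/2⌋ = 1, remainder 1
⌊2/1⌋ = 2, remainder 0

[-7; 1, 1, 1, 1, 2]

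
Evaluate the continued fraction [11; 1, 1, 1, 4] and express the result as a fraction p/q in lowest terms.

163/14

Compute successive convergents:
a_0 = 11: 11/1
a_1 = 1: 12/1
a_2 = 1: 23/2
a_3 = 1: 35/3
a_4 = 4: 163/14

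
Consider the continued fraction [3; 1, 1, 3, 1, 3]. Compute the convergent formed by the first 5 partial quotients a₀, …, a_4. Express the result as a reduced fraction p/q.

Starting at the tail and folding back:
Start with 1.
3 + 1/(1/1) = 3 + 1/1 = 4/1
1 + 1/(4/1) = 1 + 1/4 = 5/4
1 + 1/(5/4) = 1 + 4/5 = 9/5
3 + 1/(9/5) = 3 + 5/9 = 32/9

32/9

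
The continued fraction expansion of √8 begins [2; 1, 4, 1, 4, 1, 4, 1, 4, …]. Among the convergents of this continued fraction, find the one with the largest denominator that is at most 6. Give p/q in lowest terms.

17/6

a_0 = 2: 2/1  (≤ bound)
a_1 = 1: 3/1  (≤ bound)
a_2 = 4: 14/5  (≤ bound)
a_3 = 1: 17/6  (≤ bound)
a_4 = 4: 82/29  (> 6, stop)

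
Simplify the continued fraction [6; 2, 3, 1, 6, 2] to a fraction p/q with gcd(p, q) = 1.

844/131

Build up convergents one term at a time:
a_0 = 6: 6/1
a_1 = 2: 13/2
a_2 = 3: 45/7
a_3 = 1: 58/9
a_4 = 6: 393/61
a_5 = 2: 844/131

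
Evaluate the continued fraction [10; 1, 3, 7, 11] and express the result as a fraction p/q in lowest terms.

3475/323

Start with 11.
7 + 1/(11/1) = 7 + 1/11 = 78/11
3 + 1/(78/11) = 3 + 11/78 = 245/78
1 + 1/(245/78) = 1 + 78/245 = 323/245
10 + 1/(323/245) = 10 + 245/323 = 3475/323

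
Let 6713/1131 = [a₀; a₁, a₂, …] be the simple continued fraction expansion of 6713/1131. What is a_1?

Repeatedly divide and take the remainder:
6713 ÷ 1131 → quotient 5, remainder 1058
1131 ÷ 1058 → quotient 1, remainder 73

1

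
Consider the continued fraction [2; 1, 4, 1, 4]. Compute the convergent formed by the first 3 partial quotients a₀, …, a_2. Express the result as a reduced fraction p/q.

Start with 4.
1 + 1/(4/1) = 1 + 1/4 = 5/4
2 + 1/(5/4) = 2 + 4/5 = 14/5

14/5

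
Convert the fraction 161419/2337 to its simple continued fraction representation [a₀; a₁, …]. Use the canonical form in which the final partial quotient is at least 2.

161419 ÷ 2337 → quotient 69, remainder 166
2337 ÷ 166 → quotient 14, remainder 13
166 ÷ 13 → quotient 12, remainder 10
13 ÷ 10 → quotient 1, remainder 3
10 ÷ 3 → quotient 3, remainder 1
3 ÷ 1 → quotient 3, remainder 0

[69; 14, 12, 1, 3, 3]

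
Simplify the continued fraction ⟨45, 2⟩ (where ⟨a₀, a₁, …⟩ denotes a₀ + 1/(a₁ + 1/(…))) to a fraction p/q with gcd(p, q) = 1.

91/2

Use the convergent recurrence hₖ = aₖ·hₖ₋₁ + hₖ₋₂ (and likewise for the denominators kₖ):
a_0 = 45: 45/1
a_1 = 2: 91/2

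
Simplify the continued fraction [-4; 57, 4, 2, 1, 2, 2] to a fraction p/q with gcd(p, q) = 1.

-18917/4750

Start with 2.
2 + 1/(2/1) = 2 + 1/2 = 5/2
1 + 1/(5/2) = 1 + 2/5 = 7/5
2 + 1/(7/5) = 2 + 5/7 = 19/7
4 + 1/(19/7) = 4 + 7/19 = 83/19
57 + 1/(83/19) = 57 + 19/83 = 4750/83
-4 + 1/(4750/83) = -4 + 83/4750 = -18917/4750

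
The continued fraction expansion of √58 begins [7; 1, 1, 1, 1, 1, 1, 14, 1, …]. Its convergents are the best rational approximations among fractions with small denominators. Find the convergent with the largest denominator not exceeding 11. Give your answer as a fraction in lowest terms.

a_0 = 7: 7/1  (≤ bound)
a_1 = 1: 8/1  (≤ bound)
a_2 = 1: 15/2  (≤ bound)
a_3 = 1: 23/3  (≤ bound)
a_4 = 1: 38/5  (≤ bound)
a_5 = 1: 61/8  (≤ bound)
a_6 = 1: 99/13  (> 11, stop)

61/8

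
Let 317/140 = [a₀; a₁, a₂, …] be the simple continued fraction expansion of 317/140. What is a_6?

1

Apply division with remainder until the remainder is 0:
317 = 2·140 + 37, so a_0 = 2
140 = 3·37 + 29, so a_1 = 3
37 = 1·29 + 8, so a_2 = 1
29 = 3·8 + 5, so a_3 = 3
8 = 1·5 + 3, so a_4 = 1
5 = 1·3 + 2, so a_5 = 1
3 = 1·2 + 1, so a_6 = 1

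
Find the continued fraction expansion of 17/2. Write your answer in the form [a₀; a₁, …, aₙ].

17 = 8·2 + 1, so a_0 = 8
2 = 2·1 + 0, so a_1 = 2

[8; 2]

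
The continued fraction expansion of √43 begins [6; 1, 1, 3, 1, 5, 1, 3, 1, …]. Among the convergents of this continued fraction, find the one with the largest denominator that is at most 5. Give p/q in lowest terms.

13/2

a_0 = 6: 6/1  (≤ bound)
a_1 = 1: 7/1  (≤ bound)
a_2 = 1: 13/2  (≤ bound)
a_3 = 3: 46/7  (> 5, stop)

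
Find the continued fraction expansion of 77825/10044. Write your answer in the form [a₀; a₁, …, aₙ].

[7; 1, 2, 1, 38, 2, 15, 2]

Repeatedly divide and take the remainder:
77825 ÷ 10044 → quotient 7, remainder 7517
10044 ÷ 7517 → quotient 1, remainder 2527
7517 ÷ 2527 → quotient 2, remainder 2463
2527 ÷ 2463 → quotient 1, remainder 64
2463 ÷ 64 → quotient 38, remainder 31
64 ÷ 31 → quotient 2, remainder 2
31 ÷ 2 → quotient 15, remainder 1
2 ÷ 1 → quotient 2, remainder 0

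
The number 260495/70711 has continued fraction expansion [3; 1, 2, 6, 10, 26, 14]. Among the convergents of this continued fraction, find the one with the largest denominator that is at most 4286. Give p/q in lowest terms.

711/193

a_0 = 3: 3/1  (≤ bound)
a_1 = 1: 4/1  (≤ bound)
a_2 = 2: 11/3  (≤ bound)
a_3 = 6: 70/19  (≤ bound)
a_4 = 10: 711/193  (≤ bound)
a_5 = 26: 18556/5037  (> 4286, stop)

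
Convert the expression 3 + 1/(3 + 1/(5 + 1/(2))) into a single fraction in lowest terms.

116/35

a_0 = 3: 3/1
a_1 = 3: 10/3
a_2 = 5: 53/16
a_3 = 2: 116/35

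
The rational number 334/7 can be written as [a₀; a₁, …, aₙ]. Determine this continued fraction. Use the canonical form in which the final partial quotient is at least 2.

[47; 1, 2, 2]

334 ÷ 7 → quotient 47, remainder 5
7 ÷ 5 → quotient 1, remainder 2
5 ÷ 2 → quotient 2, remainder 1
2 ÷ 1 → quotient 2, remainder 0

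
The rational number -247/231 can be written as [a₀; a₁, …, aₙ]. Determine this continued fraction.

[-2; 1, 13, 2, 3, 2]

⌊-247/231⌋ = -2, remainder 215
⌊231/215⌋ = 1, remainder 16
⌊215/16⌋ = 13, remainder 7
⌊16/7⌋ = 2, remainder 2
⌊7/2⌋ = 3, remainder 1
⌊2/1⌋ = 2, remainder 0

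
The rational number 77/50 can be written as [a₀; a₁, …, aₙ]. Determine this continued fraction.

⌊77/50⌋ = 1, remainder 27
⌊50/27⌋ = 1, remainder 23
⌊27/23⌋ = 1, remainder 4
⌊23/4⌋ = 5, remainder 3
⌊4/3⌋ = 1, remainder 1
⌊3/1⌋ = 3, remainder 0

[1; 1, 1, 5, 1, 3]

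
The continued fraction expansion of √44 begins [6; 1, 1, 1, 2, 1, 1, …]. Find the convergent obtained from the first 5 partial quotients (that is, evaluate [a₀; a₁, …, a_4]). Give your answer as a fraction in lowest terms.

53/8

Start with 2.
1 + 1/(2/1) = 1 + 1/2 = 3/2
1 + 1/(3/2) = 1 + 2/3 = 5/3
1 + 1/(5/3) = 1 + 3/5 = 8/5
6 + 1/(8/5) = 6 + 5/8 = 53/8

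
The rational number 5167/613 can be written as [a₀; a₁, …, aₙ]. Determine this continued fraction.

[8; 2, 3, 43, 2]

5167 = 8·613 + 263, so a_0 = 8
613 = 2·263 + 87, so a_1 = 2
263 = 3·87 + 2, so a_2 = 3
87 = 43·2 + 1, so a_3 = 43
2 = 2·1 + 0, so a_4 = 2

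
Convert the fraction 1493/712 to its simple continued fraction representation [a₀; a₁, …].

1493 = 2·712 + 69, so a_0 = 2
712 = 10·69 + 22, so a_1 = 10
69 = 3·22 + 3, so a_2 = 3
22 = 7·3 + 1, so a_3 = 7
3 = 3·1 + 0, so a_4 = 3

[2; 10, 3, 7, 3]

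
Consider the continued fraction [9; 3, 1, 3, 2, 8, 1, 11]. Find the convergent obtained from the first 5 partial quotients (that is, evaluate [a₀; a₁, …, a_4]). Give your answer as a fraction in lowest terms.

315/34

Starting at the tail and folding back:
Start with 2.
3 + 1/(2/1) = 3 + 1/2 = 7/2
1 + 1/(7/2) = 1 + 2/7 = 9/7
3 + 1/(9/7) = 3 + 7/9 = 34/9
9 + 1/(34/9) = 9 + 9/34 = 315/34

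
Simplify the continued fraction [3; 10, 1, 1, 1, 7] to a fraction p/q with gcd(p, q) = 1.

Compute successive convergents:
a_0 = 3: 3/1
a_1 = 10: 31/10
a_2 = 1: 34/11
a_3 = 1: 65/21
a_4 = 1: 99/32
a_5 = 7: 758/245

758/245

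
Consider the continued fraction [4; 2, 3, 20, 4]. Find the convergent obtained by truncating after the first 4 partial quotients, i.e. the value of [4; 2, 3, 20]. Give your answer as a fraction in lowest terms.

a_0 = 4: 4/1
a_1 = 2: 9/2
a_2 = 3: 31/7
a_3 = 20: 629/142

629/142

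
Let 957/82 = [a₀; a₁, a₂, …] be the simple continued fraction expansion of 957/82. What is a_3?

27

Apply division with remainder until the remainder is 0:
957 ÷ 82 → quotient 11, remainder 55
82 ÷ 55 → quotient 1, remainder 27
55 ÷ 27 → quotient 2, remainder 1
27 ÷ 1 → quotient 27, remainder 0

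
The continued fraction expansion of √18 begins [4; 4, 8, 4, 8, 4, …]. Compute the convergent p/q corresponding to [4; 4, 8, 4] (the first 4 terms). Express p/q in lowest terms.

577/136

Start with 4.
8 + 1/(4/1) = 8 + 1/4 = 33/4
4 + 1/(33/4) = 4 + 4/33 = 136/33
4 + 1/(136/33) = 4 + 33/136 = 577/136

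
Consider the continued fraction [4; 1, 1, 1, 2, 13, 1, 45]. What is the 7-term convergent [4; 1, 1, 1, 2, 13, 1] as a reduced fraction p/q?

Start with 1.
13 + 1/(1/1) = 13 + 1/1 = 14/1
2 + 1/(14/1) = 2 + 1/14 = 29/14
1 + 1/(29/14) = 1 + 14/29 = 43/29
1 + 1/(43/29) = 1 + 29/43 = 72/43
1 + 1/(72/43) = 1 + 43/72 = 115/72
4 + 1/(115/72) = 4 + 72/115 = 532/115

532/115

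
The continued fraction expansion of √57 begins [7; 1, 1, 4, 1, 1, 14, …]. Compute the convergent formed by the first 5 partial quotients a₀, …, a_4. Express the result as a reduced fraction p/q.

83/11

Start with 1.
4 + 1/(1/1) = 4 + 1/1 = 5/1
1 + 1/(5/1) = 1 + 1/5 = 6/5
1 + 1/(6/5) = 1 + 5/6 = 11/6
7 + 1/(11/6) = 7 + 6/11 = 83/11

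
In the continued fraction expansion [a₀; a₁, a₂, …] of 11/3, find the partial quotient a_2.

11 = 3·3 + 2, so a_0 = 3
3 = 1·2 + 1, so a_1 = 1
2 = 2·1 + 0, so a_2 = 2

2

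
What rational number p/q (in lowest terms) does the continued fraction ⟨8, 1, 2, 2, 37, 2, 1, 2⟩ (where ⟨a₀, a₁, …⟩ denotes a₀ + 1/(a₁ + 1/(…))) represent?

Collapse the nested fraction from the inside out:
Start with 2.
1 + 1/(2/1) = 1 + 1/2 = 3/2
2 + 1/(3/2) = 2 + 2/3 = 8/3
37 + 1/(8/3) = 37 + 3/8 = 299/8
2 + 1/(299/8) = 2 + 8/299 = 606/299
2 + 1/(606/299) = 2 + 299/606 = 1511/606
1 + 1/(1511/606) = 1 + 606/1511 = 2117/1511
8 + 1/(2117/1511) = 8 + 1511/2117 = 18447/2117

18447/2117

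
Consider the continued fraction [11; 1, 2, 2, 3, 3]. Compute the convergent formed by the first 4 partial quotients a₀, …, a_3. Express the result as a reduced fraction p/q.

82/7

Start with 2.
2 + 1/(2/1) = 2 + 1/2 = 5/2
1 + 1/(5/2) = 1 + 2/5 = 7/5
11 + 1/(7/5) = 11 + 5/7 = 82/7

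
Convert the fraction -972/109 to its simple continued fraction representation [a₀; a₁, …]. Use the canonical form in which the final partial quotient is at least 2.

[-9; 12, 9]

-972 = -9·109 + 9, so a_0 = -9
109 = 12·9 + 1, so a_1 = 12
9 = 9·1 + 0, so a_2 = 9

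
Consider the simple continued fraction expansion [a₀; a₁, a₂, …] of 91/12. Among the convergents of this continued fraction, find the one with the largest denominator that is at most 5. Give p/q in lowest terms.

38/5

a_0 = 7: 7/1  (≤ bound)
a_1 = 1: 8/1  (≤ bound)
a_2 = 1: 15/2  (≤ bound)
a_3 = 2: 38/5  (≤ bound)
a_4 = 2: 91/12  (> 5, stop)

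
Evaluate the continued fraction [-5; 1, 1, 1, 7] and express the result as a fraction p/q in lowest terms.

-100/23

Work from the innermost term outward:
Start with 7.
1 + 1/(7/1) = 1 + 1/7 = 8/7
1 + 1/(8/7) = 1 + 7/8 = 15/8
1 + 1/(15/8) = 1 + 8/15 = 23/15
-5 + 1/(23/15) = -5 + 15/23 = -100/23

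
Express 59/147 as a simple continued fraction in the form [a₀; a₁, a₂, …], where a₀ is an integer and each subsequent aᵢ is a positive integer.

59 ÷ 147 → quotient 0, remainder 59
147 ÷ 59 → quotient 2, remainder 29
59 ÷ 29 → quotient 2, remainder 1
29 ÷ 1 → quotient 29, remainder 0

[0; 2, 2, 29]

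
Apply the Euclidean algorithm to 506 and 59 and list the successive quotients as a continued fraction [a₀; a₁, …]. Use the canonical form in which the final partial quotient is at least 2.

506 ÷ 59 → quotient 8, remainder 34
59 ÷ 34 → quotient 1, remainder 25
34 ÷ 25 → quotient 1, remainder 9
25 ÷ 9 → quotient 2, remainder 7
9 ÷ 7 → quotient 1, remainder 2
7 ÷ 2 → quotient 3, remainder 1
2 ÷ 1 → quotient 2, remainder 0

[8; 1, 1, 2, 1, 3, 2]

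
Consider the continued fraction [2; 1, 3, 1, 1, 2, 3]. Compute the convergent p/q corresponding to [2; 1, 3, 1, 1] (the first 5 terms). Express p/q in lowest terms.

25/9

Build up convergents one term at a time:
a_0 = 2: 2/1
a_1 = 1: 3/1
a_2 = 3: 11/4
a_3 = 1: 14/5
a_4 = 1: 25/9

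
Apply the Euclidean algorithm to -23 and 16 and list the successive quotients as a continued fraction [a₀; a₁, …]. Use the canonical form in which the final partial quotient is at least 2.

-23 ÷ 16 → quotient -2, remainder 9
16 ÷ 9 → quotient 1, remainder 7
9 ÷ 7 → quotient 1, remainder 2
7 ÷ 2 → quotient 3, remainder 1
2 ÷ 1 → quotient 2, remainder 0

[-2; 1, 1, 3, 2]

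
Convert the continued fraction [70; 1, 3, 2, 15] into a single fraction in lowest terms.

a_0 = 70: 70/1
a_1 = 1: 71/1
a_2 = 3: 283/4
a_3 = 2: 637/9
a_4 = 15: 9838/139

9838/139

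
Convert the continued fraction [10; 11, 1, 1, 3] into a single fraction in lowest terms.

Start with 3.
1 + 1/(3/1) = 1 + 1/3 = 4/3
1 + 1/(4/3) = 1 + 3/4 = 7/4
11 + 1/(7/4) = 11 + 4/7 = 81/7
10 + 1/(81/7) = 10 + 7/81 = 817/81

817/81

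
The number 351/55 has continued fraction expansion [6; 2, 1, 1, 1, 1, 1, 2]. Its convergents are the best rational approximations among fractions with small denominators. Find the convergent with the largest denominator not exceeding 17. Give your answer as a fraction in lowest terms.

a_0 = 6: 6/1  (≤ bound)
a_1 = 2: 13/2  (≤ bound)
a_2 = 1: 19/3  (≤ bound)
a_3 = 1: 32/5  (≤ bound)
a_4 = 1: 51/8  (≤ bound)
a_5 = 1: 83/13  (≤ bound)
a_6 = 1: 134/21  (> 17, stop)

83/13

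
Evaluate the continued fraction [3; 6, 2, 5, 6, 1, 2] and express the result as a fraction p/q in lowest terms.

4603/1459

Start with 2.
1 + 1/(2/1) = 1 + 1/2 = 3/2
6 + 1/(3/2) = 6 + 2/3 = 20/3
5 + 1/(20/3) = 5 + 3/20 = 103/20
2 + 1/(103/20) = 2 + 20/103 = 226/103
6 + 1/(226/103) = 6 + 103/226 = 1459/226
3 + 1/(1459/226) = 3 + 226/1459 = 4603/1459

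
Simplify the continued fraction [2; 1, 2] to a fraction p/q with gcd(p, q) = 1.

8/3

Work from the innermost term outward:
Start with 2.
1 + 1/(2/1) = 1 + 1/2 = 3/2
2 + 1/(3/2) = 2 + 2/3 = 8/3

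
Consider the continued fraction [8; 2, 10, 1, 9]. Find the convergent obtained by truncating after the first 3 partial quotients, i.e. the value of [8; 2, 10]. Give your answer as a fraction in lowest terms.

a_0 = 8: 8/1
a_1 = 2: 17/2
a_2 = 10: 178/21

178/21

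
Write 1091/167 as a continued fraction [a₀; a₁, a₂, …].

1091 = 6·167 + 89, so a_0 = 6
167 = 1·89 + 78, so a_1 = 1
89 = 1·78 + 11, so a_2 = 1
78 = 7·11 + 1, so a_3 = 7
11 = 11·1 + 0, so a_4 = 11

[6; 1, 1, 7, 11]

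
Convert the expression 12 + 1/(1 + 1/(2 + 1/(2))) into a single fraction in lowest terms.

Work from the innermost term outward:
Start with 2.
2 + 1/(2/1) = 2 + 1/2 = 5/2
1 + 1/(5/2) = 1 + 2/5 = 7/5
12 + 1/(7/5) = 12 + 5/7 = 89/7

89/7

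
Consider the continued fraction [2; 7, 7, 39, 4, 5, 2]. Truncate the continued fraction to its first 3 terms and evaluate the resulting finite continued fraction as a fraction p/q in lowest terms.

107/50

Start with 7.
7 + 1/(7/1) = 7 + 1/7 = 50/7
2 + 1/(50/7) = 2 + 7/50 = 107/50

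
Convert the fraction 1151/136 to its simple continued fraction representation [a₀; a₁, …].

1151 ÷ 136 → quotient 8, remainder 63
136 ÷ 63 → quotient 2, remainder 10
63 ÷ 10 → quotient 6, remainder 3
10 ÷ 3 → quotient 3, remainder 1
3 ÷ 1 → quotient 3, remainder 0

[8; 2, 6, 3, 3]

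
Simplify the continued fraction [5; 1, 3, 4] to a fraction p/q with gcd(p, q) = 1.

a_0 = 5: 5/1
a_1 = 1: 6/1
a_2 = 3: 23/4
a_3 = 4: 98/17

98/17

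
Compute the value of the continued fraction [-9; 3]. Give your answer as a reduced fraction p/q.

-26/3

Start with 3.
-9 + 1/(3/1) = -9 + 1/3 = -26/3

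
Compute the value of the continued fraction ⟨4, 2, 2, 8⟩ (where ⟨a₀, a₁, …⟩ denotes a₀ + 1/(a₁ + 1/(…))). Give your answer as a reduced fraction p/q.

185/42

Start with 8.
2 + 1/(8/1) = 2 + 1/8 = 17/8
2 + 1/(17/8) = 2 + 8/17 = 42/17
4 + 1/(42/17) = 4 + 17/42 = 185/42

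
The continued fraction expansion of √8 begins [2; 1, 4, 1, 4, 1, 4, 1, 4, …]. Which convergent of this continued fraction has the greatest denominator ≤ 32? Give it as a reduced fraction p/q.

a_0 = 2: 2/1  (≤ bound)
a_1 = 1: 3/1  (≤ bound)
a_2 = 4: 14/5  (≤ bound)
a_3 = 1: 17/6  (≤ bound)
a_4 = 4: 82/29  (≤ bound)
a_5 = 1: 99/35  (> 32, stop)

82/29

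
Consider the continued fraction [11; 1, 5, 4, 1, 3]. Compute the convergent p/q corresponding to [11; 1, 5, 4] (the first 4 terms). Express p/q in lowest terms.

Work from the innermost term outward:
Start with 4.
5 + 1/(4/1) = 5 + 1/4 = 21/4
1 + 1/(21/4) = 1 + 4/21 = 25/21
11 + 1/(25/21) = 11 + 21/25 = 296/25

296/25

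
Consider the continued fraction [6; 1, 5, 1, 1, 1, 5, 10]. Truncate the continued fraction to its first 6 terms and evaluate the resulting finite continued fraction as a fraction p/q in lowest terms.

Use the convergent recurrence hₖ = aₖ·hₖ₋₁ + hₖ₋₂ (and likewise for the denominators kₖ):
a_0 = 6: 6/1
a_1 = 1: 7/1
a_2 = 5: 41/6
a_3 = 1: 48/7
a_4 = 1: 89/13
a_5 = 1: 137/20

137/20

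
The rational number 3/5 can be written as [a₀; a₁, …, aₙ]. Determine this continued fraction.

[0; 1, 1, 2]

3 = 0·5 + 3, so a_0 = 0
5 = 1·3 + 2, so a_1 = 1
3 = 1·2 + 1, so a_2 = 1
2 = 2·1 + 0, so a_3 = 2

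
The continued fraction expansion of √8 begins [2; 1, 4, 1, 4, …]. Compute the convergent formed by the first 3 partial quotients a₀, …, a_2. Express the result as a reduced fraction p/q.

14/5

Start with 4.
1 + 1/(4/1) = 1 + 1/4 = 5/4
2 + 1/(5/4) = 2 + 4/5 = 14/5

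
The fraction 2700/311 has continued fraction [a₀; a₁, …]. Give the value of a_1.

2700 = 8·311 + 212, so a_0 = 8
311 = 1·212 + 99, so a_1 = 1

1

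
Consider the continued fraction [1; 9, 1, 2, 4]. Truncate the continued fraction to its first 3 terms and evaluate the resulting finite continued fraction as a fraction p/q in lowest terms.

11/10

Work from the innermost term outward:
Start with 1.
9 + 1/(1/1) = 9 + 1/1 = 10/1
1 + 1/(10/1) = 1 + 1/10 = 11/10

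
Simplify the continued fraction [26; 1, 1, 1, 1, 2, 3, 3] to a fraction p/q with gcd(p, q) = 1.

a_0 = 26: 26/1
a_1 = 1: 27/1
a_2 = 1: 53/2
a_3 = 1: 80/3
a_4 = 1: 133/5
a_5 = 2: 346/13
a_6 = 3: 1171/44
a_7 = 3: 3859/145

3859/145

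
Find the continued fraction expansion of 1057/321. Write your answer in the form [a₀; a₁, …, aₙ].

⌊1057/321⌋ = 3, remainder 94
⌊321/94⌋ = 3, remainder 39
⌊94/39⌋ = 2, remainder 16
⌊39/16⌋ = 2, remainder 7
⌊16/7⌋ = 2, remainder 2
⌊7/2⌋ = 3, remainder 1
⌊2/1⌋ = 2, remainder 0

[3; 3, 2, 2, 2, 3, 2]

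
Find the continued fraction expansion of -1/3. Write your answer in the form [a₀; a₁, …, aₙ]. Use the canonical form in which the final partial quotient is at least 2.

[-1; 1, 2]

⌊-1/3⌋ = -1, remainder 2
⌊3/2⌋ = 1, remainder 1
⌊2/1⌋ = 2, remainder 0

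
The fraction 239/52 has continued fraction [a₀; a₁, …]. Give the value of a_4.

⌊239/52⌋ = 4, remainder 31
⌊52/31⌋ = 1, remainder 21
⌊31/21⌋ = 1, remainder 10
⌊21/10⌋ = 2, remainder 1
⌊10/1⌋ = 10, remainder 0

10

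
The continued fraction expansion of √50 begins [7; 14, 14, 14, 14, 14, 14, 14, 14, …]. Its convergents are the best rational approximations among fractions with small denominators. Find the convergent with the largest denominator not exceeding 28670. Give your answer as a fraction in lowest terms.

a_0 = 7: 7/1  (≤ bound)
a_1 = 14: 99/14  (≤ bound)
a_2 = 14: 1393/197  (≤ bound)
a_3 = 14: 19601/2772  (≤ bound)
a_4 = 14: 275807/39005  (> 28670, stop)

19601/2772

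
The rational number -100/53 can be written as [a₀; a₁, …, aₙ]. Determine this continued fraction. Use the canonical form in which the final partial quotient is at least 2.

[-2; 8, 1, 5]

-100 ÷ 53 → quotient -2, remainder 6
53 ÷ 6 → quotient 8, remainder 5
6 ÷ 5 → quotient 1, remainder 1
5 ÷ 1 → quotient 5, remainder 0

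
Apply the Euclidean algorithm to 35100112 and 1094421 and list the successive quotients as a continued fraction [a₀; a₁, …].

35100112 ÷ 1094421 → quotient 32, remainder 78640
1094421 ÷ 78640 → quotient 13, remainder 72101
78640 ÷ 72101 → quotient 1, remainder 6539
72101 ÷ 6539 → quotient 11, remainder 172
6539 ÷ 172 → quotient 38, remainder 3
172 ÷ 3 → quotient 57, remainder 1
3 ÷ 1 → quotient 3, remainder 0

[32; 13, 1, 11, 38, 57, 3]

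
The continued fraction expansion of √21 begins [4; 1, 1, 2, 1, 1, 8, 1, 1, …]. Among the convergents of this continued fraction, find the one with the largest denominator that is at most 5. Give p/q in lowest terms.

23/5

List convergents until the denominator exceeds the bound:
a_0 = 4: 4/1  (≤ bound)
a_1 = 1: 5/1  (≤ bound)
a_2 = 1: 9/2  (≤ bound)
a_3 = 2: 23/5  (≤ bound)
a_4 = 1: 32/7  (> 5, stop)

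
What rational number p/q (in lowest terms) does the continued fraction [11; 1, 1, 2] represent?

a_0 = 11: 11/1
a_1 = 1: 12/1
a_2 = 1: 23/2
a_3 = 2: 58/5

58/5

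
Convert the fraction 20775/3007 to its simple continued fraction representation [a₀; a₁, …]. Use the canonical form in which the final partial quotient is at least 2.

[6; 1, 9, 1, 38, 7]

⌊20775/3007⌋ = 6, remainder 2733
⌊3007/2733⌋ = 1, remainder 274
⌊2733/274⌋ = 9, remainder 267
⌊274/267⌋ = 1, remainder 7
⌊267/7⌋ = 38, remainder 1
⌊7/1⌋ = 7, remainder 0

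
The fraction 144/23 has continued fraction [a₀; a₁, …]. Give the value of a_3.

144 ÷ 23 → quotient 6, remainder 6
23 ÷ 6 → quotient 3, remainder 5
6 ÷ 5 → quotient 1, remainder 1
5 ÷ 1 → quotient 5, remainder 0

5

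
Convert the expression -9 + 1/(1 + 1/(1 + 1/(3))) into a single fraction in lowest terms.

-59/7

Use the convergent recurrence hₖ = aₖ·hₖ₋₁ + hₖ₋₂ (and likewise for the denominators kₖ):
a_0 = -9: -9/1
a_1 = 1: -8/1
a_2 = 1: -17/2
a_3 = 3: -59/7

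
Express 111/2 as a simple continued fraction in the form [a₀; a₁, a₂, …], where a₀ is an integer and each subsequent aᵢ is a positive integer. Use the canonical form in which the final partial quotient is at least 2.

111 ÷ 2 → quotient 55, remainder 1
2 ÷ 1 → quotient 2, remainder 0

[55; 2]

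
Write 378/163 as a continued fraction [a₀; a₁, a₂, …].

[2; 3, 7, 2, 3]

378 = 2·163 + 52, so a_0 = 2
163 = 3·52 + 7, so a_1 = 3
52 = 7·7 + 3, so a_2 = 7
7 = 2·3 + 1, so a_3 = 2
3 = 3·1 + 0, so a_4 = 3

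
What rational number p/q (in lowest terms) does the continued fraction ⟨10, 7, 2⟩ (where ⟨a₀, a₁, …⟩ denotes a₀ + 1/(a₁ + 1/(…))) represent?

152/15

Work from the innermost term outward:
Start with 2.
7 + 1/(2/1) = 7 + 1/2 = 15/2
10 + 1/(15/2) = 10 + 2/15 = 152/15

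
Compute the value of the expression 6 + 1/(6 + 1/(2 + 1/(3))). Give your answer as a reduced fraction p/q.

Work from the innermost term outward:
Start with 3.
2 + 1/(3/1) = 2 + 1/3 = 7/3
6 + 1/(7/3) = 6 + 3/7 = 45/7
6 + 1/(45/7) = 6 + 7/45 = 277/45

277/45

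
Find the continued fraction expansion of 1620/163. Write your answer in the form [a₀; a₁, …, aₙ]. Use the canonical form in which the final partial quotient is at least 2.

Apply division with remainder until the remainder is 0:
⌊1620/163⌋ = 9, remainder 153
⌊163/153⌋ = 1, remainder 10
⌊153/10⌋ = 15, remainder 3
⌊10/3⌋ = 3, remainder 1
⌊3/1⌋ = 3, remainder 0

[9; 1, 15, 3, 3]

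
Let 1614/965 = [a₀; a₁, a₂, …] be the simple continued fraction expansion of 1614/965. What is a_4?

1614 ÷ 965 → quotient 1, remainder 649
965 ÷ 649 → quotient 1, remainder 316
649 ÷ 316 → quotient 2, remainder 17
316 ÷ 17 → quotient 18, remainder 10
17 ÷ 10 → quotient 1, remainder 7

1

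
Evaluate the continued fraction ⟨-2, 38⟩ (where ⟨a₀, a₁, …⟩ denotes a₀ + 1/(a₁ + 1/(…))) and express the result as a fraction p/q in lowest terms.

-75/38

a_0 = -2: -2/1
a_1 = 38: -75/38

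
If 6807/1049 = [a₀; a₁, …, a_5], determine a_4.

Repeatedly divide and take the remainder:
⌊6807/1049⌋ = 6, remainder 513
⌊1049/513⌋ = 2, remainder 23
⌊513/23⌋ = 22, remainder 7
⌊23/7⌋ = 3, remainder 2
⌊7/2⌋ = 3, remainder 1

3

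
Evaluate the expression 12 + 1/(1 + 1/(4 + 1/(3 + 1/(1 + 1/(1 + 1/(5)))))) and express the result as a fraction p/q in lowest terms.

Collapse the nested fraction from the inside out:
Start with 5.
1 + 1/(5/1) = 1 + 1/5 = 6/5
1 + 1/(6/5) = 1 + 5/6 = 11/6
3 + 1/(11/6) = 3 + 6/11 = 39/11
4 + 1/(39/11) = 4 + 11/39 = 167/39
1 + 1/(167/39) = 1 + 39/167 = 206/167
12 + 1/(206/167) = 12 + 167/206 = 2639/206

2639/206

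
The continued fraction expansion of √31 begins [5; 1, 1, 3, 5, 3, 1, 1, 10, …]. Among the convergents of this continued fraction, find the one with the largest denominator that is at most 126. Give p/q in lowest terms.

List convergents until the denominator exceeds the bound:
a_0 = 5: 5/1  (≤ bound)
a_1 = 1: 6/1  (≤ bound)
a_2 = 1: 11/2  (≤ bound)
a_3 = 3: 39/7  (≤ bound)
a_4 = 5: 206/37  (≤ bound)
a_5 = 3: 657/118  (≤ bound)
a_6 = 1: 863/155  (> 126, stop)

657/118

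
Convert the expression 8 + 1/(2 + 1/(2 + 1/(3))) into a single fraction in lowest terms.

Starting at the tail and folding back:
Start with 3.
2 + 1/(3/1) = 2 + 1/3 = 7/3
2 + 1/(7/3) = 2 + 3/7 = 17/7
8 + 1/(17/7) = 8 + 7/17 = 143/17

143/17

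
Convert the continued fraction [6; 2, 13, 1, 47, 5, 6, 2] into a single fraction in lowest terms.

606181/93507

a_0 = 6: 6/1
a_1 = 2: 13/2
a_2 = 13: 175/27
a_3 = 1: 188/29
a_4 = 47: 9011/1390
a_5 = 5: 45243/6979
a_6 = 6: 280469/43264
a_7 = 2: 606181/93507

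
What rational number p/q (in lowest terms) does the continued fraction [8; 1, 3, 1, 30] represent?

Start with 30.
1 + 1/(30/1) = 1 + 1/30 = 31/30
3 + 1/(31/30) = 3 + 30/31 = 123/31
1 + 1/(123/31) = 1 + 31/123 = 154/123
8 + 1/(154/123) = 8 + 123/154 = 1355/154

1355/154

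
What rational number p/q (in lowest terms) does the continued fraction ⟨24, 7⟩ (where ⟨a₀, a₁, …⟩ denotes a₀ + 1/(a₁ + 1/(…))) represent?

169/7

Start with 7.
24 + 1/(7/1) = 24 + 1/7 = 169/7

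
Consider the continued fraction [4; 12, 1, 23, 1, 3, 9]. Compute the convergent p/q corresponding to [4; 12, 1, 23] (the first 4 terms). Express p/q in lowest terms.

1268/311

Start with 23.
1 + 1/(23/1) = 1 + 1/23 = 24/23
12 + 1/(24/23) = 12 + 23/24 = 311/24
4 + 1/(311/24) = 4 + 24/311 = 1268/311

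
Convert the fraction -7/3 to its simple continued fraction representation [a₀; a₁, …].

[-3; 1, 2]

-7 ÷ 3 → quotient -3, remainder 2
3 ÷ 2 → quotient 1, remainder 1
2 ÷ 1 → quotient 2, remainder 0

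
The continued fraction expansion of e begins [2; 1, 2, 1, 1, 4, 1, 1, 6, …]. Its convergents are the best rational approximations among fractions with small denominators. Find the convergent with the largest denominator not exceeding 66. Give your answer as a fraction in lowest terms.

a_0 = 2: 2/1  (≤ bound)
a_1 = 1: 3/1  (≤ bound)
a_2 = 2: 8/3  (≤ bound)
a_3 = 1: 11/4  (≤ bound)
a_4 = 1: 19/7  (≤ bound)
a_5 = 4: 87/32  (≤ bound)
a_6 = 1: 106/39  (≤ bound)
a_7 = 1: 193/71  (> 66, stop)

106/39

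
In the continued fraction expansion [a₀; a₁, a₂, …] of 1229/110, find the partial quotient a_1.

5

Repeatedly divide and take the remainder:
1229 ÷ 110 → quotient 11, remainder 19
110 ÷ 19 → quotient 5, remainder 15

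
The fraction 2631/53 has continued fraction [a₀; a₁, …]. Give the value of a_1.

⌊2631/53⌋ = 49, remainder 34
⌊53/34⌋ = 1, remainder 19

1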